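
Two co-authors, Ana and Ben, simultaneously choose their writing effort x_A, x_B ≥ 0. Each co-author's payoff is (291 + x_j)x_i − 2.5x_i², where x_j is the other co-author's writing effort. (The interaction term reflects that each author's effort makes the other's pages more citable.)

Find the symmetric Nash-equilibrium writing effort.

Ana's payoff is (291 + x_B)x_A − 2.5x_A².
∂π/∂x_A = 291 + x_B − 5x_A = 0, so x_A = 58.2 + 0.2x_B.
By symmetry x_B = x_A; substituting into the reaction function, 0.8x_A = 58.2 and x_A = 72.75.

72.75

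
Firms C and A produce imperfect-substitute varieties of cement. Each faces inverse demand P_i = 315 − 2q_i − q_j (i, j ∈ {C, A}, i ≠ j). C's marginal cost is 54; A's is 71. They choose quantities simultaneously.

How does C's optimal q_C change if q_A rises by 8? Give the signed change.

Firm C's profit: π = q_C(315 − 2q_C − q_A) − 54q_C.
∂π/∂q_C = 261 − 4q_C − q_A = 0 ⇒ q_C = 65.25 − 0.25q_A.
The reaction-function slope is −0.25, so an 8-unit rise in q_A moves q_C by −0.25 × 8 = −2. C's best response falls — the actions are strategic substitutes.

-2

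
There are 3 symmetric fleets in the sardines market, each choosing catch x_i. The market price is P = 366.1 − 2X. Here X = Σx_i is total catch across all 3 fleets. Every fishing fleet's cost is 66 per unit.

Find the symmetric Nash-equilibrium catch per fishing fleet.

A representative fishing fleet's profit is π_i = x_i(366.1 − 2X) − 66x_i, with X = x_i + Σ_{j≠i} x_j.
First-order condition: 300.1 − 4x_i − 2Σ_{j≠i} x_j = 0.
With identical fishing fleets, set every x_j = x: then 300.1 − 4x − 4x = 0, i.e. x = 300.1/8 = 37.5125.

37.5125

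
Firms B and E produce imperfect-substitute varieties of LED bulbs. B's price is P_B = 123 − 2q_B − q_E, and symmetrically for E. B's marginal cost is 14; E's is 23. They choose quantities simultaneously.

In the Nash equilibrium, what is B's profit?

1003.52

Firm B's profit: π = q_B(123 − 2q_B − q_E) − 14q_B.
∂π/∂q_B = 109 − 4q_B − q_E = 0 ⇒ q_B = 27.25 − 0.25q_E.
Similarly q_E = 25 − 0.25q_B.
Solving the two reaction functions simultaneously: (1 − (−0.25)(−0.25))q_B = 27.25 − 0.25·25, so 0.9375q_B = 21 and q_B = 22.4.
Then q_E = 25 − 0.25·22.4 = 19.4.
P_B = 123 − 2·22.4 − 19.4 = 58.8.
Profit = (58.8 − 14)·22.4 = 1003.52.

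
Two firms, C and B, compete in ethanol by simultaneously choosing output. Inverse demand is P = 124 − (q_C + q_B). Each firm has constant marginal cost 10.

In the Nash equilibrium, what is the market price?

48

Firm C's profit: π = q_C(124 − (q_C + q_B)) − 10q_C.
∂π/∂q_C = 114 − 2q_C − q_B = 0, so q_C = 57 − 0.5q_B.
Setting q_C = q_B in the reaction function: q_C = 57 − 0.5q_C, so q_C = 57 / 1.5 = 38.
Equilibrium price: P = 124 − 76 = 48.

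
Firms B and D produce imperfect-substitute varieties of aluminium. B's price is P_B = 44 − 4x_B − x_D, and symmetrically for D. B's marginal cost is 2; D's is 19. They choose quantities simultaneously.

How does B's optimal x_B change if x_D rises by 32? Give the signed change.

Firm B's profit: π = x_B(44 − 4x_B − x_D) − 2x_B.
∂π/∂x_B = 42 − 8x_B − x_D = 0 ⇒ x_B = 5.25 − 0.125x_D.
The reaction-function slope is −0.125, so a 32-unit rise in x_D moves x_B by −0.125 × 32 = −4. B's best response falls — the actions are strategic substitutes.

-4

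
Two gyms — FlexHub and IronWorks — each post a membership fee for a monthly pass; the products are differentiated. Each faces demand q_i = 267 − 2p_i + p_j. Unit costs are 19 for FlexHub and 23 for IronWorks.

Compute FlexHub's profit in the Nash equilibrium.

13844.48

FlexHub's profit: π = (p_{FlexHub} − 19)(267 − 2p_{FlexHub} + p_{IronWorks}).
∂π/∂p_{FlexHub} = 305 − 4p_{FlexHub} + p_{IronWorks} = 0 ⇒ p_{FlexHub} = 76.25 + 0.25p_{IronWorks}.
Similarly p_{IronWorks} = 78.25 + 0.25p_{FlexHub}.
Solving the two reaction functions simultaneously: (1 − (0.25)(0.25))p_{FlexHub} = 76.25 + 0.25·78.25, so 0.9375p_{FlexHub} = 95.8125 and p_{FlexHub} = 102.2.
Then p_{IronWorks} = 78.25 + 0.25·102.2 = 103.8.
q_{FlexHub} = 267 − 2·102.2 + 103.8 = 166.4.
Profit = (102.2 − 19)·166.4 = 13844.48.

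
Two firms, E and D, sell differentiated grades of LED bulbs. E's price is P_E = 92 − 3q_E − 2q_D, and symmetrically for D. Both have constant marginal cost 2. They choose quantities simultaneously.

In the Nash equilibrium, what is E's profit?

Firm E's profit: π = q_E(92 − 3q_E − 2q_D) − 2q_E.
∂π/∂q_E = 90 − 6q_E − 2q_D = 0 ⇒ q_E = 15 − (1/3)q_D.
Setting q_E = q_D in the reaction function: q_E = 15 − (1/3)q_E, so q_E = 15 / (4/3) = 11.25.
P_E = 92 − 3·11.25 − 2·11.25 = 35.75.
Profit = (35.75 − 2)·11.25 = 379.6875.

379.6875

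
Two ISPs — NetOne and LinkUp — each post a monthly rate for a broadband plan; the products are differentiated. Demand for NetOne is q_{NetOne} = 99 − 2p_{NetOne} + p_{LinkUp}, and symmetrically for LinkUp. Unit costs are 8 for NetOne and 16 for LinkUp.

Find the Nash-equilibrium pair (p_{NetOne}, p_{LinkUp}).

NetOne's profit: π = (p_{NetOne} − 8)(99 − 2p_{NetOne} + p_{LinkUp}).
∂π/∂p_{NetOne} = 115 − 4p_{NetOne} + p_{LinkUp} = 0 ⇒ p_{NetOne} = 28.75 + 0.25p_{LinkUp}.
Similarly p_{LinkUp} = 32.75 + 0.25p_{NetOne}.
Plugging p_{LinkUp} into NetOne's best response: p_{NetOne} = 28.75 + 0.25(32.75 + 0.25p_{NetOne}) ⇒ 0.9375p_{NetOne} = 36.9375, so p_{NetOne} = 39.4.
Then p_{LinkUp} = 32.75 + 0.25·39.4 = 42.6.

39.4, 42.6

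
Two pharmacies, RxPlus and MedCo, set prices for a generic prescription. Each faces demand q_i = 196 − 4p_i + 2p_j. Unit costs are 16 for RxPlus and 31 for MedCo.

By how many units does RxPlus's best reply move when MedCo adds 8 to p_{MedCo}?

2

RxPlus's profit: π = (p_{RxPlus} − 16)(196 − 4p_{RxPlus} + 2p_{MedCo}).
∂π/∂p_{RxPlus} = 260 − 8p_{RxPlus} + 2p_{MedCo} = 0 ⇒ p_{RxPlus} = 32.5 + 0.25p_{MedCo}.
The reaction-function slope is 0.25, so an 8-unit rise in p_{MedCo} moves p_{RxPlus} by 0.25 × 8 = 2. RxPlus's best response rises — the actions are strategic complements.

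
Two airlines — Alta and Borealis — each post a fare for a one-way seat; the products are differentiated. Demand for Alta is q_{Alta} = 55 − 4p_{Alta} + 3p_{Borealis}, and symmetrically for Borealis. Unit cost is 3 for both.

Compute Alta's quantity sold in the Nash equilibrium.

41.6

Alta's profit: π = (p_{Alta} − 3)(55 − 4p_{Alta} + 3p_{Borealis}).
∂π/∂p_{Alta} = 67 − 8p_{Alta} + 3p_{Borealis} = 0 ⇒ p_{Alta} = 8.375 + 0.375p_{Borealis}.
The game is symmetric, so in equilibrium p_{Borealis} = p_{Alta}: the reaction function gives 0.625p_{Alta} = 8.375, hence p_{Alta} = 13.4.
q_{Alta} = 55 − 4·13.4 + 3·13.4 = 41.6.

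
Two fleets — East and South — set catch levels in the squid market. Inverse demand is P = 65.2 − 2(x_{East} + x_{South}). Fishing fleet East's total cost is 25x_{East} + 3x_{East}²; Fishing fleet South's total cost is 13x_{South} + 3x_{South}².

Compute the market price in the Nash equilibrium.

49.8

Fishing fleet East's profit: π = x_{East}(65.2 − 2(x_{East} + x_{South})) − 25x_{East} − 3x_{East}².
∂π/∂x_{East} = 40.2 − 10x_{East} − 2x_{South} = 0, so x_{East} = 4.02 − 0.2x_{South}.
By the same steps for South: x_{South} = 5.22 − 0.2x_{East}.
Plugging x_{South} into East's best response: x_{East} = 4.02 − 0.2(5.22 − 0.2x_{East}) ⇒ 0.96x_{East} = 2.976, so x_{East} = 3.1.
Then x_{South} = 5.22 − 0.2·3.1 = 4.6.
Equilibrium price: P = 65.2 − 2·7.7 = 49.8.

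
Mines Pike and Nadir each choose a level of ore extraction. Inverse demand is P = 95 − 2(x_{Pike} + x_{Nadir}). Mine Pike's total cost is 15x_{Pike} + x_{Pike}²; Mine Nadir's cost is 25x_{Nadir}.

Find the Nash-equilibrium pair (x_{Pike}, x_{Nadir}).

Mine Pike's profit: π = x_{Pike}(95 − 2(x_{Pike} + x_{Nadir})) − 15x_{Pike} − x_{Pike}².
∂π/∂x_{Pike} = 80 − 6x_{Pike} − 2x_{Nadir} = 0, so x_{Pike} = 40/3 − (1/3)x_{Nadir}.
For Nadir: ∂π/∂x_{Nadir} = 70 − 4x_{Nadir} − 2x_{Pike} = 0 ⇒ x_{Nadir} = 17.5 − 0.5x_{Pike}.
Solving the two reaction functions simultaneously: (1 − (−1/3)(−0.5))x_{Pike} = 40/3 − (1/3)·17.5, so (5/6)x_{Pike} = 7.5 and x_{Pike} = 9.
Then x_{Nadir} = 17.5 − 0.5·9 = 13.

9, 13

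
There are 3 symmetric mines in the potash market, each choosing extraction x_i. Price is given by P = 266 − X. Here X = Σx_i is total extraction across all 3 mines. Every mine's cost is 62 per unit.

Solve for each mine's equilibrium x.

A representative mine's profit is π_i = x_i(266 − X) − 62x_i, with X = x_i + Σ_{j≠i} x_j.
First-order condition: 204 − 2x_i − Σ_{j≠i} x_j = 0.
In a symmetric equilibrium every mine chooses the same x, so Σ_{j≠i} x_j = 2x. The condition becomes 204 − 4x = 0, giving x = 204/4 = 51.

51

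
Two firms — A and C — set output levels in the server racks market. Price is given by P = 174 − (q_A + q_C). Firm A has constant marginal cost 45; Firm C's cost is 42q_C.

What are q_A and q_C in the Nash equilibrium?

Firm A's profit: π = q_A(174 − (q_A + q_C)) − 45q_A.
∂π/∂q_A = 129 − 2q_A − q_C = 0, so q_A = 64.5 − 0.5q_C.
By the same steps for C: q_C = 66 − 0.5q_A.
Plugging q_C into A's best response: q_A = 64.5 − 0.5(66 − 0.5q_A) ⇒ 0.75q_A = 31.5, so q_A = 42.
Then q_C = 66 − 0.5·42 = 45.

42, 45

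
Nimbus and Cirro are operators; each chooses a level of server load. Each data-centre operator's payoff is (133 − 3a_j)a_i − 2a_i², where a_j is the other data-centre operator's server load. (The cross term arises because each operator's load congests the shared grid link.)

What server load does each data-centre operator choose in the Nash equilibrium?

19

Nimbus's payoff is (133 − 3a_C)a_N − 2a_N².
∂π/∂a_N = 133 − 3a_C − 4a_N = 0, so a_N = 33.25 − 0.75a_C.
Setting a_N = a_C in the reaction function: a_N = 33.25 − 0.75a_N, so a_N = 33.25 / 1.75 = 19.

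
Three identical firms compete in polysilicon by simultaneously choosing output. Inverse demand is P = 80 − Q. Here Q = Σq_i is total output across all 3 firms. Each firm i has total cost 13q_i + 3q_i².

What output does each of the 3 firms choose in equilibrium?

A representative firm's profit is π_i = q_i(80 − Q) − 13q_i − 3q_i², with Q = q_i + Σ_{j≠i} q_j.
First-order condition: 67 − 8q_i − Σ_{j≠i} q_j = 0.
In a symmetric equilibrium every firm chooses the same q, so Σ_{j≠i} q_j = 2q. The condition becomes 67 − 10q = 0, giving q = 67/10 = 6.7.

6.7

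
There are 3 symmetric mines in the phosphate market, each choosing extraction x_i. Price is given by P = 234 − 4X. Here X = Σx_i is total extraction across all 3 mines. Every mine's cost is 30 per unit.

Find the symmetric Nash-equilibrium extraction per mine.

12.75

A representative mine's profit is π_i = x_i(234 − 4X) − 30x_i, with X = x_i + Σ_{j≠i} x_j.
First-order condition: 204 − 8x_i − 4Σ_{j≠i} x_j = 0.
In a symmetric equilibrium every mine chooses the same x, so Σ_{j≠i} x_j = 2x. The condition becomes 204 − 16x = 0, giving x = 204/16 = 12.75.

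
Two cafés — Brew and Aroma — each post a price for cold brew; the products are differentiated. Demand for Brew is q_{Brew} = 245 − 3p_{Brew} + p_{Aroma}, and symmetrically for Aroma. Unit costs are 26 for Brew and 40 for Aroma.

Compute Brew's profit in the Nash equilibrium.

4752.12

Brew's profit: π = (p_{Brew} − 26)(245 − 3p_{Brew} + p_{Aroma}).
∂π/∂p_{Brew} = 323 − 6p_{Brew} + p_{Aroma} = 0 ⇒ p_{Brew} = 323/6 + (1/6)p_{Aroma}.
Similarly p_{Aroma} = 365/6 + (1/6)p_{Brew}.
Substituting the second reaction function into the first: p_{Brew} = 323/6 + (1/6)(365/6 + (1/6)p_{Brew}), which gives (35/36)p_{Brew} = 2303/36 ⇒ p_{Brew} = 65.8.
Then p_{Aroma} = 365/6 + (1/6)·65.8 = 71.8.
q_{Brew} = 245 − 3·65.8 + 71.8 = 119.4.
Profit = (65.8 − 26)·119.4 = 4752.12.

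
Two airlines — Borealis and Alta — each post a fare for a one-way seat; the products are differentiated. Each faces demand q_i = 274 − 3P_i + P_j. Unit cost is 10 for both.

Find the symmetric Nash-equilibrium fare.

Borealis's profit: π = (P_{Borealis} − 10)(274 − 3P_{Borealis} + P_{Alta}).
∂π/∂P_{Borealis} = 304 − 6P_{Borealis} + P_{Alta} = 0 ⇒ P_{Borealis} = 152/3 + (1/6)P_{Alta}.
Setting P_{Borealis} = P_{Alta} in the reaction function: P_{Borealis} = 152/3 + (1/6)P_{Borealis}, so P_{Borealis} = (152/3) / (5/6) = 60.8.

60.8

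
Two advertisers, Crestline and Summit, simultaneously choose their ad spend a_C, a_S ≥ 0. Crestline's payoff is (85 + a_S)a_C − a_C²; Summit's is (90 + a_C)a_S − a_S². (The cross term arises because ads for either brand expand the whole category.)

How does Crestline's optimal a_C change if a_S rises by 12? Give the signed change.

Expanding Crestline's payoff: 85a_C + a_Sa_C − a_C².
∂π/∂a_C = 85 + a_S − 2a_C = 0, so a_C = 42.5 + 0.5a_S.
The reaction-function slope is 0.5, so a 12-unit rise in a_S moves a_C by 0.5 × 12 = 6. Crestline's best response rises — the actions are strategic complements.

6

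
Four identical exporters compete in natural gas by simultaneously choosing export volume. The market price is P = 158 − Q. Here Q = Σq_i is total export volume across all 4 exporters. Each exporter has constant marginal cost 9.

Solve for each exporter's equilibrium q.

29.8

A representative exporter's profit is π_i = q_i(158 − Q) − 9q_i, with Q = q_i + Σ_{j≠i} q_j.
First-order condition: 149 − 2q_i − Σ_{j≠i} q_j = 0.
With identical exporters, set every q_j = q: then 149 − 2q − 3q = 0, i.e. q = 149/5 = 29.8.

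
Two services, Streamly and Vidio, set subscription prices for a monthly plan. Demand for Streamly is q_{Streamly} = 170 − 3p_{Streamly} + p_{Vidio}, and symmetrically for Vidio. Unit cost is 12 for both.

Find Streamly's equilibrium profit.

Streamly's profit: π = (p_{Streamly} − 12)(170 − 3p_{Streamly} + p_{Vidio}).
∂π/∂p_{Streamly} = 206 − 6p_{Streamly} + p_{Vidio} = 0 ⇒ p_{Streamly} = 103/3 + (1/6)p_{Vidio}.
By symmetry p_{Vidio} = p_{Streamly}; substituting into the reaction function, (5/6)p_{Streamly} = 103/3 and p_{Streamly} = 41.2.
q_{Streamly} = 170 − 3·41.2 + 41.2 = 87.6.
Profit = (41.2 − 12)·87.6 = 2557.92.

2557.92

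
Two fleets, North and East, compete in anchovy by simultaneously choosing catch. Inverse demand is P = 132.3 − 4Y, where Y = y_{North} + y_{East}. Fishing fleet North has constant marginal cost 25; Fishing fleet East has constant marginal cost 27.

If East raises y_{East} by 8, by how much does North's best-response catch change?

-4

Fishing fleet North's profit: π = y_{North}(132.3 − 4(y_{North} + y_{East})) − 25y_{North}.
∂π/∂y_{North} = 107.3 − 8y_{North} − 4y_{East} = 0, so y_{North} = 13.4125 − 0.5y_{East}.
The reaction-function slope is −0.5, so an 8-unit rise in y_{East} moves y_{North} by −0.5 × 8 = −4. North's best response falls — the actions are strategic substitutes.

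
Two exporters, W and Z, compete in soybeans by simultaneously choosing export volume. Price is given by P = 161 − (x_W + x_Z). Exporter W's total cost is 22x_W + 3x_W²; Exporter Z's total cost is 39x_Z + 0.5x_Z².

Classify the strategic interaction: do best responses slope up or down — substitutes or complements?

Exporter W's profit: π = x_W(161 − (x_W + x_Z)) − 22x_W − 3x_W².
∂π/∂x_W = 139 − 8x_W − x_Z = 0, so x_W = 17.375 − 0.125x_Z.
The best-response slope dx_W/dx_Z = −0.125 < 0: the reaction function is downward-sloping, so the choices are strategic substitutes.

strategic substitutes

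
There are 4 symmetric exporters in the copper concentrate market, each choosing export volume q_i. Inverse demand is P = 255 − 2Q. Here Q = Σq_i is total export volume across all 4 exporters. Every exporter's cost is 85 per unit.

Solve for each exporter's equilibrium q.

A representative exporter's profit is π_i = q_i(255 − 2Q) − 85q_i, with Q = q_i + Σ_{j≠i} q_j.
First-order condition: 170 − 4q_i − 2Σ_{j≠i} q_j = 0.
With identical exporters, set every q_j = q: then 170 − 4q − 6q = 0, i.e. q = 170/10 = 17.

17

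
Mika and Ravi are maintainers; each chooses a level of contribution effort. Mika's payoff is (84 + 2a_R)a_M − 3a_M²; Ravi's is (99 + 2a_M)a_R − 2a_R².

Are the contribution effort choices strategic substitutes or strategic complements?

strategic complements

Expanding Mika's payoff: 84a_M + 2a_Ra_M − 3a_M².
∂π/∂a_M = 84 + 2a_R − 6a_M = 0, so a_M = 14 + (1/3)a_R.
The best-response slope da_M/da_R = 1/3 > 0: the reaction function is upward-sloping, so the choices are strategic complements.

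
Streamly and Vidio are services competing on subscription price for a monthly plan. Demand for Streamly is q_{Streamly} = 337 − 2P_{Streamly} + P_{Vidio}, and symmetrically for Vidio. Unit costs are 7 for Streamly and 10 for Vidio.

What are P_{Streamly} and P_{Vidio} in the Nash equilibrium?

117.4, 118.6

Streamly's profit: π = (P_{Streamly} − 7)(337 − 2P_{Streamly} + P_{Vidio}).
∂π/∂P_{Streamly} = 351 − 4P_{Streamly} + P_{Vidio} = 0 ⇒ P_{Streamly} = 87.75 + 0.25P_{Vidio}.
Similarly P_{Vidio} = 89.25 + 0.25P_{Streamly}.
Plugging P_{Vidio} into Streamly's best response: P_{Streamly} = 87.75 + 0.25(89.25 + 0.25P_{Streamly}) ⇒ 0.9375P_{Streamly} = 110.0625, so P_{Streamly} = 117.4.
Then P_{Vidio} = 89.25 + 0.25·117.4 = 118.6.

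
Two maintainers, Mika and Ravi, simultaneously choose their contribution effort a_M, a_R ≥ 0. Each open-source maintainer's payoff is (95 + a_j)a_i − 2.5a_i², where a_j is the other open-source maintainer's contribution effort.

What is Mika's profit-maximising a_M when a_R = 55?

30

Mika's payoff is (95 + a_R)a_M − 2.5a_M².
∂π/∂a_M = 95 + a_R − 5a_M = 0, so a_M = 19 + 0.2a_R.
At a_R = 55: a_M = 19 + 0.2·55 = 30.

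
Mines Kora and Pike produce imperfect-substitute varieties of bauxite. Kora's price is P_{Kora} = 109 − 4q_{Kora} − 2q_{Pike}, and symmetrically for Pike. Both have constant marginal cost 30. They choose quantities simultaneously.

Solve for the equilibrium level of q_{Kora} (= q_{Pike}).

7.9

Mine Kora's profit: π = q_{Kora}(109 − 4q_{Kora} − 2q_{Pike}) − 30q_{Kora}.
∂π/∂q_{Kora} = 79 − 8q_{Kora} − 2q_{Pike} = 0 ⇒ q_{Kora} = 9.875 − 0.25q_{Pike}.
The game is symmetric, so in equilibrium q_{Pike} = q_{Kora}: the reaction function gives 1.25q_{Kora} = 9.875, hence q_{Kora} = 7.9.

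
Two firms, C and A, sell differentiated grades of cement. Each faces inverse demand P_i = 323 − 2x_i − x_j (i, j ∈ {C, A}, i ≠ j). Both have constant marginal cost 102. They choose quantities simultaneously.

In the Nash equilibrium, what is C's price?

Firm C's profit: π = x_C(323 − 2x_C − x_A) − 102x_C.
∂π/∂x_C = 221 − 4x_C − x_A = 0 ⇒ x_C = 55.25 − 0.25x_A.
By symmetry x_A = x_C; substituting into the reaction function, 1.25x_C = 55.25 and x_C = 44.2.
P_C = 323 − 2·44.2 − 44.2 = 190.4.

190.4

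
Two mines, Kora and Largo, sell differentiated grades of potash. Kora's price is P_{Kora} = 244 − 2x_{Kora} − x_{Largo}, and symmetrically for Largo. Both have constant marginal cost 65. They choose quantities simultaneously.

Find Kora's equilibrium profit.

Mine Kora's profit: π = x_{Kora}(244 − 2x_{Kora} − x_{Largo}) − 65x_{Kora}.
∂π/∂x_{Kora} = 179 − 4x_{Kora} − x_{Largo} = 0 ⇒ x_{Kora} = 44.75 − 0.25x_{Largo}.
By symmetry x_{Largo} = x_{Kora}; substituting into the reaction function, 1.25x_{Kora} = 44.75 and x_{Kora} = 35.8.
P_{Kora} = 244 − 2·35.8 − 35.8 = 136.6.
Profit = (136.6 − 65)·35.8 = 2563.28.

2563.28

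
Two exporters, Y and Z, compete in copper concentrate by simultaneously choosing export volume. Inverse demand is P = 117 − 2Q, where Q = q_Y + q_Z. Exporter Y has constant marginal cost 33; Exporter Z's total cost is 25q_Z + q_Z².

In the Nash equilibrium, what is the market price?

65

Exporter Y's profit: π = q_Y(117 − 2(q_Y + q_Z)) − 33q_Y.
∂π/∂q_Y = 84 − 4q_Y − 2q_Z = 0, so q_Y = 21 − 0.5q_Z.
For Z: ∂π/∂q_Z = 92 − 6q_Z − 2q_Y = 0 ⇒ q_Z = 46/3 − (1/3)q_Y.
Substituting the second reaction function into the first: q_Y = 21 − 0.5(46/3 − (1/3)q_Y), which gives (5/6)q_Y = 40/3 ⇒ q_Y = 16.
Then q_Z = 46/3 − (1/3)·16 = 10.
Equilibrium price: P = 117 − 2·26 = 65.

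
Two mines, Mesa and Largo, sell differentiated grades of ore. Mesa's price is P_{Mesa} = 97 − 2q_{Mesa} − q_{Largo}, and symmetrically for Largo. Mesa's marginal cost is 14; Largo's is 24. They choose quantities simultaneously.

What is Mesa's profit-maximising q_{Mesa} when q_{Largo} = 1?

Mine Mesa's profit: π = q_{Mesa}(97 − 2q_{Mesa} − q_{Largo}) − 14q_{Mesa}.
∂π/∂q_{Mesa} = 83 − 4q_{Mesa} − q_{Largo} = 0 ⇒ q_{Mesa} = 20.75 − 0.25q_{Largo}.
At q_{Largo} = 1: q_{Mesa} = 20.75 − 0.25·1 = 20.5.

20.5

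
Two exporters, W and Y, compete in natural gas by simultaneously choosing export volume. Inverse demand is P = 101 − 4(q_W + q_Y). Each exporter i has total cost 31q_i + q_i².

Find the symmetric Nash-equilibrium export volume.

Exporter W's profit: π = q_W(101 − 4(q_W + q_Y)) − 31q_W − q_W².
∂π/∂q_W = 70 − 10q_W − 4q_Y = 0, so q_W = 7 − 0.4q_Y.
Setting q_W = q_Y in the reaction function: q_W = 7 − 0.4q_W, so q_W = 7 / 1.4 = 5.

5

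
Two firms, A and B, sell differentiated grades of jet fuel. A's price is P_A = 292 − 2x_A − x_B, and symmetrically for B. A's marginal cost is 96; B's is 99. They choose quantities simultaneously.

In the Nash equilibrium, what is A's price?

Firm A's profit: π = x_A(292 − 2x_A − x_B) − 96x_A.
∂π/∂x_A = 196 − 4x_A − x_B = 0 ⇒ x_A = 49 − 0.25x_B.
Similarly x_B = 48.25 − 0.25x_A.
Solving the two reaction functions simultaneously: (1 − (−0.25)(−0.25))x_A = 49 − 0.25·48.25, so 0.9375x_A = 36.9375 and x_A = 39.4.
Then x_B = 48.25 − 0.25·39.4 = 38.4.
P_A = 292 − 2·39.4 − 38.4 = 174.8.

174.8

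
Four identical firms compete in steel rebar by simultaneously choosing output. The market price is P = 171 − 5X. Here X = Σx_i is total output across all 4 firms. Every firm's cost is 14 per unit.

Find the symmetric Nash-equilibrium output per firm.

6.28

A representative firm's profit is π_i = x_i(171 − 5X) − 14x_i, with X = x_i + Σ_{j≠i} x_j.
First-order condition: 157 − 10x_i − 5Σ_{j≠i} x_j = 0.
In a symmetric equilibrium every firm chooses the same x, so Σ_{j≠i} x_j = 3x. The condition becomes 157 − 25x = 0, giving x = 157/25 = 6.28.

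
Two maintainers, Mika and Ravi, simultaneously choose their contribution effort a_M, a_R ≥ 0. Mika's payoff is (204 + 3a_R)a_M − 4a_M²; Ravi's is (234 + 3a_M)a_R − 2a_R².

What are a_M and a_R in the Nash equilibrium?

Expanding Mika's payoff: 204a_M + 3a_Ra_M − 4a_M².
∂π/∂a_M = 204 + 3a_R − 8a_M = 0, so a_M = 25.5 + 0.375a_R.
Likewise for Ravi: a_R = 58.5 + 0.75a_M.
Substituting the second reaction function into the first: a_M = 25.5 + 0.375(58.5 + 0.75a_M), which gives (23/32)a_M = 47.4375 ⇒ a_M = 66.
Then a_R = 58.5 + 0.75·66 = 108.

66, 108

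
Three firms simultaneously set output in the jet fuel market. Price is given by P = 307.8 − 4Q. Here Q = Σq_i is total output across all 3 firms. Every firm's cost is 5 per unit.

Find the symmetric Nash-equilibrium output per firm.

A representative firm's profit is π_i = q_i(307.8 − 4Q) − 5q_i, with Q = q_i + Σ_{j≠i} q_j.
First-order condition: 302.8 − 8q_i − 4Σ_{j≠i} q_j = 0.
Imposing symmetry (q_j = q for all j) turns Σ_{j≠i} q_j into 2q, so 302.8 = 16q and q = 18.925.

18.925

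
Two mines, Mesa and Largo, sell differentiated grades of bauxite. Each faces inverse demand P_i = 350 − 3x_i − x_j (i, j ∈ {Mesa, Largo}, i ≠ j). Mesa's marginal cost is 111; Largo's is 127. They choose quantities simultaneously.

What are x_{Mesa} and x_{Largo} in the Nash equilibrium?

Mine Mesa's profit: π = x_{Mesa}(350 − 3x_{Mesa} − x_{Largo}) − 111x_{Mesa}.
∂π/∂x_{Mesa} = 239 − 6x_{Mesa} − x_{Largo} = 0 ⇒ x_{Mesa} = 239/6 − (1/6)x_{Largo}.
Similarly x_{Largo} = 223/6 − (1/6)x_{Mesa}.
Plugging x_{Largo} into Mesa's best response: x_{Mesa} = 239/6 − (1/6)(223/6 − (1/6)x_{Mesa}) ⇒ (35/36)x_{Mesa} = 1211/36, so x_{Mesa} = 34.6.
Then x_{Largo} = 223/6 − (1/6)·34.6 = 31.4.

34.6, 31.4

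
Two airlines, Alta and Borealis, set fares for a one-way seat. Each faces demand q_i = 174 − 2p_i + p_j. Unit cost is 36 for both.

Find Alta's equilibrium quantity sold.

Alta's profit: π = (p_{Alta} − 36)(174 − 2p_{Alta} + p_{Borealis}).
∂π/∂p_{Alta} = 246 − 4p_{Alta} + p_{Borealis} = 0 ⇒ p_{Alta} = 61.5 + 0.25p_{Borealis}.
Setting p_{Alta} = p_{Borealis} in the reaction function: p_{Alta} = 61.5 + 0.25p_{Alta}, so p_{Alta} = 61.5 / 0.75 = 82.
q_{Alta} = 174 − 2·82 + 82 = 92.

92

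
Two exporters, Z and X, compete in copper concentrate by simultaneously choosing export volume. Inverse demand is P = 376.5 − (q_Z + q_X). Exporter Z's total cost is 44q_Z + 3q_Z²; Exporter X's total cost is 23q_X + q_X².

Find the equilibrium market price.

Exporter Z's profit: π = q_Z(376.5 − (q_Z + q_X)) − 44q_Z − 3q_Z².
∂π/∂q_Z = 332.5 − 8q_Z − q_X = 0, so q_Z = 41.5625 − 0.125q_X.
For X: ∂π/∂q_X = 353.5 − 4q_X − q_Z = 0 ⇒ q_X = 88.375 − 0.25q_Z.
Plugging q_X into Z's best response: q_Z = 41.5625 − 0.125(88.375 − 0.25q_Z) ⇒ (31/32)q_Z = 1953/64, so q_Z = 31.5.
Then q_X = 88.375 − 0.25·31.5 = 80.5.
Equilibrium price: P = 376.5 − 112 = 264.5.

264.5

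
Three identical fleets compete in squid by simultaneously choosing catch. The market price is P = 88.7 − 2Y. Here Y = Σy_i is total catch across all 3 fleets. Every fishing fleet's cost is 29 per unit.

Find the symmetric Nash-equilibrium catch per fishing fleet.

7.4625

A representative fishing fleet's profit is π_i = y_i(88.7 − 2Y) − 29y_i, with Y = y_i + Σ_{j≠i} y_j.
First-order condition: 59.7 − 4y_i − 2Σ_{j≠i} y_j = 0.
With identical fishing fleets, set every y_j = y: then 59.7 − 4y − 4y = 0, i.e. y = 59.7/8 = 7.4625.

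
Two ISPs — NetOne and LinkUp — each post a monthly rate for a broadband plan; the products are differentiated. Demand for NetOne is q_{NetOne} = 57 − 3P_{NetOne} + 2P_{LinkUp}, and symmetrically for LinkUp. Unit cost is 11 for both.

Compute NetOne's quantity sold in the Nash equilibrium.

34.5

NetOne's profit: π = (P_{NetOne} − 11)(57 − 3P_{NetOne} + 2P_{LinkUp}).
∂π/∂P_{NetOne} = 90 − 6P_{NetOne} + 2P_{LinkUp} = 0 ⇒ P_{NetOne} = 15 + (1/3)P_{LinkUp}.
The game is symmetric, so in equilibrium P_{LinkUp} = P_{NetOne}: the reaction function gives (2/3)P_{NetOne} = 15, hence P_{NetOne} = 22.5.
q_{NetOne} = 57 − 3·22.5 + 2·22.5 = 34.5.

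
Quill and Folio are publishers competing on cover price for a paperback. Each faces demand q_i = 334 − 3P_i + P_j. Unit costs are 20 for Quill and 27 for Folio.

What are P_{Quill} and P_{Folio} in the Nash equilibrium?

Quill's profit: π = (P_{Quill} − 20)(334 − 3P_{Quill} + P_{Folio}).
∂π/∂P_{Quill} = 394 − 6P_{Quill} + P_{Folio} = 0 ⇒ P_{Quill} = 197/3 + (1/6)P_{Folio}.
Similarly P_{Folio} = 415/6 + (1/6)P_{Quill}.
Substituting the second reaction function into the first: P_{Quill} = 197/3 + (1/6)(415/6 + (1/6)P_{Quill}), which gives (35/36)P_{Quill} = 2779/36 ⇒ P_{Quill} = 79.4.
Then P_{Folio} = 415/6 + (1/6)·79.4 = 82.4.

79.4, 82.4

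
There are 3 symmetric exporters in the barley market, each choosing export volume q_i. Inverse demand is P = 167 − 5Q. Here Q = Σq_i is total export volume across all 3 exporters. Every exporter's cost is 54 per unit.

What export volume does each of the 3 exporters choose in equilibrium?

5.65

A representative exporter's profit is π_i = q_i(167 − 5Q) − 54q_i, with Q = q_i + Σ_{j≠i} q_j.
First-order condition: 113 − 10q_i − 5Σ_{j≠i} q_j = 0.
Imposing symmetry (q_j = q for all j) turns Σ_{j≠i} q_j into 2q, so 113 = 20q and q = 5.65.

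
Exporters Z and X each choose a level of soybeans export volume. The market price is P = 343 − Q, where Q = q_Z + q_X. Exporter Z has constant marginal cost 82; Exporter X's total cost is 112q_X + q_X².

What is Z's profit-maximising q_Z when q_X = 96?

Exporter Z's profit: π = q_Z(343 − (q_Z + q_X)) − 82q_Z.
∂π/∂q_Z = 261 − 2q_Z − q_X = 0, so q_Z = 130.5 − 0.5q_X.
At q_X = 96: q_Z = 130.5 − 0.5·96 = 82.5.

82.5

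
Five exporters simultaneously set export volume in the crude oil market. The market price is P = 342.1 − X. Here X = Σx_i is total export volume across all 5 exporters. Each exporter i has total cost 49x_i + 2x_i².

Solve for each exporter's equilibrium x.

29.31

A representative exporter's profit is π_i = x_i(342.1 − X) − 49x_i − 2x_i², with X = x_i + Σ_{j≠i} x_j.
First-order condition: 293.1 − 6x_i − Σ_{j≠i} x_j = 0.
With identical exporters, set every x_j = x: then 293.1 − 6x − 4x = 0, i.e. x = 293.1/10 = 29.31.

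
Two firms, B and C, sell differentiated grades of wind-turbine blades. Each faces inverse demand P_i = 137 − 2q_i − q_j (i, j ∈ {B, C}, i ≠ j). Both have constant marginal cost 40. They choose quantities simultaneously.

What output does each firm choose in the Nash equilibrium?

19.4

Firm B's profit: π = q_B(137 − 2q_B − q_C) − 40q_B.
∂π/∂q_B = 97 − 4q_B − q_C = 0 ⇒ q_B = 24.25 − 0.25q_C.
By symmetry q_C = q_B; substituting into the reaction function, 1.25q_B = 24.25 and q_B = 19.4.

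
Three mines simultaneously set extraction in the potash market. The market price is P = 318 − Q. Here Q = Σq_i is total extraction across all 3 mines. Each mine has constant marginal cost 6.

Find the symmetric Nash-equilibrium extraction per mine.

A representative mine's profit is π_i = q_i(318 − Q) − 6q_i, with Q = q_i + Σ_{j≠i} q_j.
First-order condition: 312 − 2q_i − Σ_{j≠i} q_j = 0.
In a symmetric equilibrium every mine chooses the same q, so Σ_{j≠i} q_j = 2q. The condition becomes 312 − 4q = 0, giving q = 312/4 = 78.

78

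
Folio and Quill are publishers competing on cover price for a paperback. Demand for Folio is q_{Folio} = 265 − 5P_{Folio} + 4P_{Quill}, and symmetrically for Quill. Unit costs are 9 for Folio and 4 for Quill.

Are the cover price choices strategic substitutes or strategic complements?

strategic complements

Folio's profit: π = (P_{Folio} − 9)(265 − 5P_{Folio} + 4P_{Quill}).
∂π/∂P_{Folio} = 310 − 10P_{Folio} + 4P_{Quill} = 0 ⇒ P_{Folio} = 31 + 0.4P_{Quill}.
The best-response slope dP_{Folio}/dP_{Quill} = 0.4 > 0: the reaction function is upward-sloping, so the choices are strategic complements.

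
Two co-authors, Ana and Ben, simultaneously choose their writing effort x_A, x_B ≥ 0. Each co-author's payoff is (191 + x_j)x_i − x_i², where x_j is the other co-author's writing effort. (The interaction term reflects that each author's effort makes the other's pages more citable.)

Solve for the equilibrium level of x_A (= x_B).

Ana's payoff is (191 + x_B)x_A − x_A².
∂π/∂x_A = 191 + x_B − 2x_A = 0, so x_A = 95.5 + 0.5x_B.
By symmetry x_B = x_A; substituting into the reaction function, 0.5x_A = 95.5 and x_A = 191.

191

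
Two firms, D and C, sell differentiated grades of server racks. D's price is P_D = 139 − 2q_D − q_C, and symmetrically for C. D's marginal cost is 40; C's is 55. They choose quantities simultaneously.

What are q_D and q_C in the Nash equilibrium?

20.8, 15.8

Firm D's profit: π = q_D(139 − 2q_D − q_C) − 40q_D.
∂π/∂q_D = 99 − 4q_D − q_C = 0 ⇒ q_D = 24.75 − 0.25q_C.
Similarly q_C = 21 − 0.25q_D.
Substituting the second reaction function into the first: q_D = 24.75 − 0.25(21 − 0.25q_D), which gives 0.9375q_D = 19.5 ⇒ q_D = 20.8.
Then q_C = 21 − 0.25·20.8 = 15.8.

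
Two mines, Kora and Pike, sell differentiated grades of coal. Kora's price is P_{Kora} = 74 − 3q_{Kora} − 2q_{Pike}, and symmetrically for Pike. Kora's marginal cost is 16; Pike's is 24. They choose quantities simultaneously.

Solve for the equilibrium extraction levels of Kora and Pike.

Mine Kora's profit: π = q_{Kora}(74 − 3q_{Kora} − 2q_{Pike}) − 16q_{Kora}.
∂π/∂q_{Kora} = 58 − 6q_{Kora} − 2q_{Pike} = 0 ⇒ q_{Kora} = 29/3 − (1/3)q_{Pike}.
Similarly q_{Pike} = 25/3 − (1/3)q_{Kora}.
Plugging q_{Pike} into Kora's best response: q_{Kora} = 29/3 − (1/3)(25/3 − (1/3)q_{Kora}) ⇒ (8/9)q_{Kora} = 62/9, so q_{Kora} = 7.75.
Then q_{Pike} = 25/3 − (1/3)·7.75 = 5.75.

7.75, 5.75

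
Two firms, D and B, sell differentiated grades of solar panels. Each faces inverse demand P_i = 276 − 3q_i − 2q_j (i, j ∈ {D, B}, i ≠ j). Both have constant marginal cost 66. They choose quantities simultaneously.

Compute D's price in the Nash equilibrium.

144.75

Firm D's profit: π = q_D(276 − 3q_D − 2q_B) − 66q_D.
∂π/∂q_D = 210 − 6q_D − 2q_B = 0 ⇒ q_D = 35 − (1/3)q_B.
The game is symmetric, so in equilibrium q_B = q_D: the reaction function gives (4/3)q_D = 35, hence q_D = 26.25.
P_D = 276 − 3·26.25 − 2·26.25 = 144.75.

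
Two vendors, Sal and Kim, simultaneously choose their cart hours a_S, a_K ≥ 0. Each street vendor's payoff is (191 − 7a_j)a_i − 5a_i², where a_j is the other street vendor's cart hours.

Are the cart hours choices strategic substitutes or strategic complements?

Sal's payoff is (191 − 7a_K)a_S − 5a_S².
∂π/∂a_S = 191 − 7a_K − 10a_S = 0, so a_S = 19.1 − 0.7a_K.
The best-response slope da_S/da_K = −0.7 < 0: the reaction function is downward-sloping, so the choices are strategic substitutes.

strategic substitutes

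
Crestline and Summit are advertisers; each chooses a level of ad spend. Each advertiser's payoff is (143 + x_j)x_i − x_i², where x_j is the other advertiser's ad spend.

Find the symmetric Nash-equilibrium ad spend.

Crestline's payoff is (143 + x_S)x_C − x_C².
∂π/∂x_C = 143 + x_S − 2x_C = 0, so x_C = 71.5 + 0.5x_S.
The game is symmetric, so in equilibrium x_S = x_C: the reaction function gives 0.5x_C = 71.5, hence x_C = 143.

143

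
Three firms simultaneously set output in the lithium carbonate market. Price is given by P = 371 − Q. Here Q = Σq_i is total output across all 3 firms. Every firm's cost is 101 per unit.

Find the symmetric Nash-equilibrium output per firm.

A representative firm's profit is π_i = q_i(371 − Q) − 101q_i, with Q = q_i + Σ_{j≠i} q_j.
First-order condition: 270 − 2q_i − Σ_{j≠i} q_j = 0.
In a symmetric equilibrium every firm chooses the same q, so Σ_{j≠i} q_j = 2q. The condition becomes 270 − 4q = 0, giving q = 270/4 = 67.5.

67.5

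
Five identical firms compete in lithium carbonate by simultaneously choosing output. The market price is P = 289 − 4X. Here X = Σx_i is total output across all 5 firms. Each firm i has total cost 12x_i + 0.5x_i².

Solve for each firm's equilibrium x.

A representative firm's profit is π_i = x_i(289 − 4X) − 12x_i − 0.5x_i², with X = x_i + Σ_{j≠i} x_j.
First-order condition: 277 − 9x_i − 4Σ_{j≠i} x_j = 0.
With identical firms, set every x_j = x: then 277 − 9x − 16x = 0, i.e. x = 277/25 = 11.08.

11.08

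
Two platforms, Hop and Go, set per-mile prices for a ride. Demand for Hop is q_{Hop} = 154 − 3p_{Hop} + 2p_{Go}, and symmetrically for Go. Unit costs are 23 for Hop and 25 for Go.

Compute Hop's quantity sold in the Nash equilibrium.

99.375

Hop's profit: π = (p_{Hop} − 23)(154 − 3p_{Hop} + 2p_{Go}).
∂π/∂p_{Hop} = 223 − 6p_{Hop} + 2p_{Go} = 0 ⇒ p_{Hop} = 223/6 + (1/3)p_{Go}.
Similarly p_{Go} = 229/6 + (1/3)p_{Hop}.
Substituting the second reaction function into the first: p_{Hop} = 223/6 + (1/3)(229/6 + (1/3)p_{Hop}), which gives (8/9)p_{Hop} = 449/9 ⇒ p_{Hop} = 56.125.
Then p_{Go} = 229/6 + (1/3)·56.125 = 56.875.
q_{Hop} = 154 − 3·56.125 + 2·56.875 = 99.375.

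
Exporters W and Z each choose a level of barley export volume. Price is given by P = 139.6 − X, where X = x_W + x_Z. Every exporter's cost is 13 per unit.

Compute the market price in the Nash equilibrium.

Exporter W's profit: π = x_W(139.6 − (x_W + x_Z)) − 13x_W.
∂π/∂x_W = 126.6 − 2x_W − x_Z = 0, so x_W = 63.3 − 0.5x_Z.
Setting x_W = x_Z in the reaction function: x_W = 63.3 − 0.5x_W, so x_W = 63.3 / 1.5 = 42.2.
Equilibrium price: P = 139.6 − 84.4 = 55.2.

55.2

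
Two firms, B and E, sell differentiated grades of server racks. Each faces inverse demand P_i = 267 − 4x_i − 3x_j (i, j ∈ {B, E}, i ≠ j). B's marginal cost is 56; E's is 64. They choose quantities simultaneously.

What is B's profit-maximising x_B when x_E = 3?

25.25

Firm B's profit: π = x_B(267 − 4x_B − 3x_E) − 56x_B.
∂π/∂x_B = 211 − 8x_B − 3x_E = 0 ⇒ x_B = 26.375 − 0.375x_E.
At x_E = 3: x_B = 26.375 − 0.375·3 = 25.25.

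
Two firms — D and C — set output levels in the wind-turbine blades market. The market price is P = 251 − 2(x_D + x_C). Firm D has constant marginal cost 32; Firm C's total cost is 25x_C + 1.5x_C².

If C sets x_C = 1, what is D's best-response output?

54.25

Firm D's profit: π = x_D(251 − 2(x_D + x_C)) − 32x_D.
∂π/∂x_D = 219 − 4x_D − 2x_C = 0, so x_D = 54.75 − 0.5x_C.
At x_C = 1: x_D = 54.75 − 0.5·1 = 54.25.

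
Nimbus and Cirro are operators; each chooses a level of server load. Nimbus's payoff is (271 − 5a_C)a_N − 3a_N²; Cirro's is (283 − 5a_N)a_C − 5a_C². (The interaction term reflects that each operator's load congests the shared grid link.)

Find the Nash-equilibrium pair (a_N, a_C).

37, 9.8

Expanding Nimbus's payoff: 271a_N − 5a_Ca_N − 3a_N².
∂π/∂a_N = 271 − 5a_C − 6a_N = 0, so a_N = 271/6 − (5/6)a_C.
Likewise for Cirro: a_C = 28.3 − 0.5a_N.
Substituting the second reaction function into the first: a_N = 271/6 − (5/6)(28.3 − 0.5a_N), which gives (7/12)a_N = 259/12 ⇒ a_N = 37.
Then a_C = 28.3 − 0.5·37 = 9.8.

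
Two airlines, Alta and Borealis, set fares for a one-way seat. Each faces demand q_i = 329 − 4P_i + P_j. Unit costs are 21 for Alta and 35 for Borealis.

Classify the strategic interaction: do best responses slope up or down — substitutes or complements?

Alta's profit: π = (P_{Alta} − 21)(329 − 4P_{Alta} + P_{Borealis}).
∂π/∂P_{Alta} = 413 − 8P_{Alta} + P_{Borealis} = 0 ⇒ P_{Alta} = 51.625 + 0.125P_{Borealis}.
The best-response slope dP_{Alta}/dP_{Borealis} = 0.125 > 0: the reaction function is upward-sloping, so the choices are strategic complements.

strategic complements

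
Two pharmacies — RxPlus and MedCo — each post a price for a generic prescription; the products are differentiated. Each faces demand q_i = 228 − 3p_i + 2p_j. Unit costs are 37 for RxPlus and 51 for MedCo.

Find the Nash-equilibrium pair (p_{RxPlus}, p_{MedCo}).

RxPlus's profit: π = (p_{RxPlus} − 37)(228 − 3p_{RxPlus} + 2p_{MedCo}).
∂π/∂p_{RxPlus} = 339 − 6p_{RxPlus} + 2p_{MedCo} = 0 ⇒ p_{RxPlus} = 56.5 + (1/3)p_{MedCo}.
Similarly p_{MedCo} = 63.5 + (1/3)p_{RxPlus}.
Plugging p_{MedCo} into RxPlus's best response: p_{RxPlus} = 56.5 + (1/3)(63.5 + (1/3)p_{RxPlus}) ⇒ (8/9)p_{RxPlus} = 233/3, so p_{RxPlus} = 87.375.
Then p_{MedCo} = 63.5 + (1/3)·87.375 = 92.625.

87.375, 92.625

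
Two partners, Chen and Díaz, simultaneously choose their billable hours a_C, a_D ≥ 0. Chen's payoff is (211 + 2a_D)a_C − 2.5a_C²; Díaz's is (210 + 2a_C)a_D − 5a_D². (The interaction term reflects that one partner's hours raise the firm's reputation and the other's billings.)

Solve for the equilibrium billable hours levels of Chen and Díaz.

Expanding Chen's payoff: 211a_C + 2a_Da_C − 2.5a_C².
∂π/∂a_C = 211 + 2a_D − 5a_C = 0, so a_C = 42.2 + 0.4a_D.
Likewise for Díaz: a_D = 21 + 0.2a_C.
Plugging a_D into Chen's best response: a_C = 42.2 + 0.4(21 + 0.2a_C) ⇒ 0.92a_C = 50.6, so a_C = 55.
Then a_D = 21 + 0.2·55 = 32.

55, 32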